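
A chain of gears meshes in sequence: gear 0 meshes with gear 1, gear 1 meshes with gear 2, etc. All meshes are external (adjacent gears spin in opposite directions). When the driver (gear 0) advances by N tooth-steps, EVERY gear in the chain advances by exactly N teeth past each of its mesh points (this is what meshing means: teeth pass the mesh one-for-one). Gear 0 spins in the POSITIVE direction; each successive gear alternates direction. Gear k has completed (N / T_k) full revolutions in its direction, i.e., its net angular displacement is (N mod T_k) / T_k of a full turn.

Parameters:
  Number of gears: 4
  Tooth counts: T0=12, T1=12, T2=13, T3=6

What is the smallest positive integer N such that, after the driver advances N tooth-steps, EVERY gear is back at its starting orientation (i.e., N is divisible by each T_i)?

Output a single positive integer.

Gear k returns to start when N is a multiple of T_k.
All gears at start simultaneously when N is a common multiple of [12, 12, 13, 6]; the smallest such N is lcm(12, 12, 13, 6).
Start: lcm = T0 = 12
Fold in T1=12: gcd(12, 12) = 12; lcm(12, 12) = 12 * 12 / 12 = 144 / 12 = 12
Fold in T2=13: gcd(12, 13) = 1; lcm(12, 13) = 12 * 13 / 1 = 156 / 1 = 156
Fold in T3=6: gcd(156, 6) = 6; lcm(156, 6) = 156 * 6 / 6 = 936 / 6 = 156
Full cycle length = 156

Answer: 156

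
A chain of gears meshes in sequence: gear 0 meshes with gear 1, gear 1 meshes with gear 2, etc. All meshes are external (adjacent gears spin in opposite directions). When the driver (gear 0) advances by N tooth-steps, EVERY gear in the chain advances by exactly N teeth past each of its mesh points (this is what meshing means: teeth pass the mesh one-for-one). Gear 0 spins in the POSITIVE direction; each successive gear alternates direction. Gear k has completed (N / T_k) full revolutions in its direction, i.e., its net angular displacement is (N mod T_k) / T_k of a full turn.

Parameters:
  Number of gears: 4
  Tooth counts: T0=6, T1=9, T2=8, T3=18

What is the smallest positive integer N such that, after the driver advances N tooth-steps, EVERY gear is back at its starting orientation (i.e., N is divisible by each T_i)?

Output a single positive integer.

Answer: 72

Derivation:
Gear k returns to start when N is a multiple of T_k.
All gears at start simultaneously when N is a common multiple of [6, 9, 8, 18]; the smallest such N is lcm(6, 9, 8, 18).
Start: lcm = T0 = 6
Fold in T1=9: gcd(6, 9) = 3; lcm(6, 9) = 6 * 9 / 3 = 54 / 3 = 18
Fold in T2=8: gcd(18, 8) = 2; lcm(18, 8) = 18 * 8 / 2 = 144 / 2 = 72
Fold in T3=18: gcd(72, 18) = 18; lcm(72, 18) = 72 * 18 / 18 = 1296 / 18 = 72
Full cycle length = 72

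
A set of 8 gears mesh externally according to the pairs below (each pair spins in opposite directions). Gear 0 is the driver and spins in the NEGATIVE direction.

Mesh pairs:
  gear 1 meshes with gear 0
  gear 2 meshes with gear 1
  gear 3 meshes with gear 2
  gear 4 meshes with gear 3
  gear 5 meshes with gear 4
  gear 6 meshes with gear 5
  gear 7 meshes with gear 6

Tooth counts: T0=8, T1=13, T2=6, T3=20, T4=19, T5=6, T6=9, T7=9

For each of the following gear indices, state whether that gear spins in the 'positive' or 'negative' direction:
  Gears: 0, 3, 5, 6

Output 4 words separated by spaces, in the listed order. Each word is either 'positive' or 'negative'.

Answer: negative positive positive negative

Derivation:
Gear 0 (driver): negative (depth 0)
  gear 1: meshes with gear 0 -> depth 1 -> positive (opposite of gear 0)
  gear 2: meshes with gear 1 -> depth 2 -> negative (opposite of gear 1)
  gear 3: meshes with gear 2 -> depth 3 -> positive (opposite of gear 2)
  gear 4: meshes with gear 3 -> depth 4 -> negative (opposite of gear 3)
  gear 5: meshes with gear 4 -> depth 5 -> positive (opposite of gear 4)
  gear 6: meshes with gear 5 -> depth 6 -> negative (opposite of gear 5)
  gear 7: meshes with gear 6 -> depth 7 -> positive (opposite of gear 6)
Queried indices 0, 3, 5, 6 -> negative, positive, positive, negative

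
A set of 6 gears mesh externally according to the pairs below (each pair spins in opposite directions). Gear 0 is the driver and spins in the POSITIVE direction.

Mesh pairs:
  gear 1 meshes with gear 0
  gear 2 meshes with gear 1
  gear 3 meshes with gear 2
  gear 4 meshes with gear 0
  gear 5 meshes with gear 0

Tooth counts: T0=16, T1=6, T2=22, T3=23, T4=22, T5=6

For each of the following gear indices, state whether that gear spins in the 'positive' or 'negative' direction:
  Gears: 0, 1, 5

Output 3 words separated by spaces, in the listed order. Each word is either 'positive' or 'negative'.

Gear 0 (driver): positive (depth 0)
  gear 1: meshes with gear 0 -> depth 1 -> negative (opposite of gear 0)
  gear 2: meshes with gear 1 -> depth 2 -> positive (opposite of gear 1)
  gear 3: meshes with gear 2 -> depth 3 -> negative (opposite of gear 2)
  gear 4: meshes with gear 0 -> depth 1 -> negative (opposite of gear 0)
  gear 5: meshes with gear 0 -> depth 1 -> negative (opposite of gear 0)
Queried indices 0, 1, 5 -> positive, negative, negative

Answer: positive negative negative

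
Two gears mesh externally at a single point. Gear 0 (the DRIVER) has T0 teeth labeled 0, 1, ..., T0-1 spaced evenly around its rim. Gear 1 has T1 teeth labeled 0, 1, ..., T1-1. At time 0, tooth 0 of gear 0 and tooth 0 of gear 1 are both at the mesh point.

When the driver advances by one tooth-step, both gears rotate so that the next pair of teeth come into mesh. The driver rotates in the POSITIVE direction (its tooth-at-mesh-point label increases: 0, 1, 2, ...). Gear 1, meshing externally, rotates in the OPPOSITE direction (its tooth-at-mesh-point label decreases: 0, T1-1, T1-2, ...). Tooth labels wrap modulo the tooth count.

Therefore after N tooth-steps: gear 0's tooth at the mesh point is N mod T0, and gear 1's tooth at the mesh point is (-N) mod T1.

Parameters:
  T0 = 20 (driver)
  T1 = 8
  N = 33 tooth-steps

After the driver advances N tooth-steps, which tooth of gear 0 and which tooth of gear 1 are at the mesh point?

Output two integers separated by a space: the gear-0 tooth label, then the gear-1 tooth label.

Gear 0 (driver, T0=20): tooth at mesh = N mod T0
  33 = 1 * 20 + 13, so 33 mod 20 = 13
  gear 0 tooth = 13
Gear 1 (driven, T1=8): tooth at mesh = (-N) mod T1
  33 = 4 * 8 + 1, so 33 mod 8 = 1
  (-33) mod 8 = (-1) mod 8 = 8 - 1 = 7
Mesh after 33 steps: gear-0 tooth 13 meets gear-1 tooth 7

Answer: 13 7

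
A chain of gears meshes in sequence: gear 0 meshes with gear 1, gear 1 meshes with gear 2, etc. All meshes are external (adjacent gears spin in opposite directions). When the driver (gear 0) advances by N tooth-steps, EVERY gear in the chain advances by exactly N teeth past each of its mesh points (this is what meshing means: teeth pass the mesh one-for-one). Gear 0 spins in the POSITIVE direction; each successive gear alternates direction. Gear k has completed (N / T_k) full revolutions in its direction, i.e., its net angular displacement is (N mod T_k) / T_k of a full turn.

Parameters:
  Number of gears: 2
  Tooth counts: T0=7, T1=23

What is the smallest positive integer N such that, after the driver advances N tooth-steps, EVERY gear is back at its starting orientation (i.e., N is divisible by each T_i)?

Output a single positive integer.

Gear k returns to start when N is a multiple of T_k.
All gears at start simultaneously when N is a common multiple of [7, 23]; the smallest such N is lcm(7, 23).
Start: lcm = T0 = 7
Fold in T1=23: gcd(7, 23) = 1; lcm(7, 23) = 7 * 23 / 1 = 161 / 1 = 161
Full cycle length = 161

Answer: 161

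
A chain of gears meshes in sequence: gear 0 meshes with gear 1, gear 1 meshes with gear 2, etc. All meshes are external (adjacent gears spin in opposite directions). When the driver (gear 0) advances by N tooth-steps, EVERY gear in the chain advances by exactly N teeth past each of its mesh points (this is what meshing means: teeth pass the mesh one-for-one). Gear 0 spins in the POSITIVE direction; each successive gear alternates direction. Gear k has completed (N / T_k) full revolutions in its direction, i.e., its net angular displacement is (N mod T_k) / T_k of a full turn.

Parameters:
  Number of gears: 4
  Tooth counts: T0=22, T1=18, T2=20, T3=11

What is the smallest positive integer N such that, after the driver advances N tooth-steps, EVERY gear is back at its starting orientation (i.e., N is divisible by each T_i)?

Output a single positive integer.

Answer: 1980

Derivation:
Gear k returns to start when N is a multiple of T_k.
All gears at start simultaneously when N is a common multiple of [22, 18, 20, 11]; the smallest such N is lcm(22, 18, 20, 11).
Start: lcm = T0 = 22
Fold in T1=18: gcd(22, 18) = 2; lcm(22, 18) = 22 * 18 / 2 = 396 / 2 = 198
Fold in T2=20: gcd(198, 20) = 2; lcm(198, 20) = 198 * 20 / 2 = 3960 / 2 = 1980
Fold in T3=11: gcd(1980, 11) = 11; lcm(1980, 11) = 1980 * 11 / 11 = 21780 / 11 = 1980
Full cycle length = 1980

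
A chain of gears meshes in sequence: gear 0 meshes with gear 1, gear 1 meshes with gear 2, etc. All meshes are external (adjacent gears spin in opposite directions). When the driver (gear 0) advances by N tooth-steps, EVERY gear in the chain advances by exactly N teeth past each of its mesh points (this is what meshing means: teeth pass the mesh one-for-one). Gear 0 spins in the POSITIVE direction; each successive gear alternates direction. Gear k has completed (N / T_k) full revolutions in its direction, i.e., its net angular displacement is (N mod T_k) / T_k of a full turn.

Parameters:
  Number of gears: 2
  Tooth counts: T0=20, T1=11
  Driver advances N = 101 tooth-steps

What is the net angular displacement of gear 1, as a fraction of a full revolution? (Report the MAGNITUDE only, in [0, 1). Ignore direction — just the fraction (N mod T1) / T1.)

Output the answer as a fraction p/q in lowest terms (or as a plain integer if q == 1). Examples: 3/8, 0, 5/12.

Chain of 2 gears, tooth counts: [20, 11]
  gear 0: T0=20, direction=positive, advance = 101 mod 20 = 1 teeth = 1/20 turn
  gear 1: T1=11, direction=negative, advance = 101 mod 11 = 2 teeth = 2/11 turn
Gear 1: 101 mod 11 = 2
Fraction = 2 / 11 = 2/11 (gcd(2,11)=1) = 2/11

Answer: 2/11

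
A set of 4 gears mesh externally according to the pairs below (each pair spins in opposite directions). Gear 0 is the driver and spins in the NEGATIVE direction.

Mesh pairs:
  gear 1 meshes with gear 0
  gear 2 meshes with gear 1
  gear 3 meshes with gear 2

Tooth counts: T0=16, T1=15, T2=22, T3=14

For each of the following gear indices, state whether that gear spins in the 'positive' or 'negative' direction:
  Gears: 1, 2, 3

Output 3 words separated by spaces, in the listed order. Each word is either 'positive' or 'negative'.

Gear 0 (driver): negative (depth 0)
  gear 1: meshes with gear 0 -> depth 1 -> positive (opposite of gear 0)
  gear 2: meshes with gear 1 -> depth 2 -> negative (opposite of gear 1)
  gear 3: meshes with gear 2 -> depth 3 -> positive (opposite of gear 2)
Queried indices 1, 2, 3 -> positive, negative, positive

Answer: positive negative positive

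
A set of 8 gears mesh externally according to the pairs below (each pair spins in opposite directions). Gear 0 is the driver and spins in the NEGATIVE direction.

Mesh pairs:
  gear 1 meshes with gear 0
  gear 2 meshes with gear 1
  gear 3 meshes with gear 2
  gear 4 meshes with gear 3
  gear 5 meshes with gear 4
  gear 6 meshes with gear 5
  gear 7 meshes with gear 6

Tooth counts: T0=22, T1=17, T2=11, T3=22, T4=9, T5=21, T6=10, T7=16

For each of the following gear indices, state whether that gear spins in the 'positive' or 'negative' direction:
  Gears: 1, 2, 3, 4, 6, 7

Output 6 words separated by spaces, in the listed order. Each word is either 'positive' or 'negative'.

Answer: positive negative positive negative negative positive

Derivation:
Gear 0 (driver): negative (depth 0)
  gear 1: meshes with gear 0 -> depth 1 -> positive (opposite of gear 0)
  gear 2: meshes with gear 1 -> depth 2 -> negative (opposite of gear 1)
  gear 3: meshes with gear 2 -> depth 3 -> positive (opposite of gear 2)
  gear 4: meshes with gear 3 -> depth 4 -> negative (opposite of gear 3)
  gear 5: meshes with gear 4 -> depth 5 -> positive (opposite of gear 4)
  gear 6: meshes with gear 5 -> depth 6 -> negative (opposite of gear 5)
  gear 7: meshes with gear 6 -> depth 7 -> positive (opposite of gear 6)
Queried indices 1, 2, 3, 4, 6, 7 -> positive, negative, positive, negative, negative, positive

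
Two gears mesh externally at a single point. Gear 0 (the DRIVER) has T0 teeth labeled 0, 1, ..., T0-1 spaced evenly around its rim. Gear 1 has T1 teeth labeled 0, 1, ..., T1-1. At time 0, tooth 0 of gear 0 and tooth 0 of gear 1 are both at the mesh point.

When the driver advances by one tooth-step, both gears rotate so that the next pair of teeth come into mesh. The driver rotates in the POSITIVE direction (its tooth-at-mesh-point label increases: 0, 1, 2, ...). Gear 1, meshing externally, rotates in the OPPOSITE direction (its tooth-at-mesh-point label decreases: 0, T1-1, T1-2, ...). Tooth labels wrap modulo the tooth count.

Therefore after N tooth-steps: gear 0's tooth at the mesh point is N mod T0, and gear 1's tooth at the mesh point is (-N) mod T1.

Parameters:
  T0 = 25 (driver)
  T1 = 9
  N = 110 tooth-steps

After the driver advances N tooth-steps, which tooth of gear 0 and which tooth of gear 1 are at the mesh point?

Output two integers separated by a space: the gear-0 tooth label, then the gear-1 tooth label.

Answer: 10 7

Derivation:
Gear 0 (driver, T0=25): tooth at mesh = N mod T0
  110 = 4 * 25 + 10, so 110 mod 25 = 10
  gear 0 tooth = 10
Gear 1 (driven, T1=9): tooth at mesh = (-N) mod T1
  110 = 12 * 9 + 2, so 110 mod 9 = 2
  (-110) mod 9 = (-2) mod 9 = 9 - 2 = 7
Mesh after 110 steps: gear-0 tooth 10 meets gear-1 tooth 7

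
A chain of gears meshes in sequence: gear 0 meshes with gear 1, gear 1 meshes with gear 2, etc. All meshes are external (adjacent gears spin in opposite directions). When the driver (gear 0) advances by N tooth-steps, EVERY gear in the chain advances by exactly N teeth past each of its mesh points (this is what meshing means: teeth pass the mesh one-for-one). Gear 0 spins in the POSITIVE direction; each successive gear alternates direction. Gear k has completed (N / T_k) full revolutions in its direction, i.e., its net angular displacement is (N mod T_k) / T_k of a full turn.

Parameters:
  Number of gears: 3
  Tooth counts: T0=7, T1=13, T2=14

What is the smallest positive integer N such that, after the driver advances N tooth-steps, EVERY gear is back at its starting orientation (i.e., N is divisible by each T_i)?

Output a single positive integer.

Answer: 182

Derivation:
Gear k returns to start when N is a multiple of T_k.
All gears at start simultaneously when N is a common multiple of [7, 13, 14]; the smallest such N is lcm(7, 13, 14).
Start: lcm = T0 = 7
Fold in T1=13: gcd(7, 13) = 1; lcm(7, 13) = 7 * 13 / 1 = 91 / 1 = 91
Fold in T2=14: gcd(91, 14) = 7; lcm(91, 14) = 91 * 14 / 7 = 1274 / 7 = 182
Full cycle length = 182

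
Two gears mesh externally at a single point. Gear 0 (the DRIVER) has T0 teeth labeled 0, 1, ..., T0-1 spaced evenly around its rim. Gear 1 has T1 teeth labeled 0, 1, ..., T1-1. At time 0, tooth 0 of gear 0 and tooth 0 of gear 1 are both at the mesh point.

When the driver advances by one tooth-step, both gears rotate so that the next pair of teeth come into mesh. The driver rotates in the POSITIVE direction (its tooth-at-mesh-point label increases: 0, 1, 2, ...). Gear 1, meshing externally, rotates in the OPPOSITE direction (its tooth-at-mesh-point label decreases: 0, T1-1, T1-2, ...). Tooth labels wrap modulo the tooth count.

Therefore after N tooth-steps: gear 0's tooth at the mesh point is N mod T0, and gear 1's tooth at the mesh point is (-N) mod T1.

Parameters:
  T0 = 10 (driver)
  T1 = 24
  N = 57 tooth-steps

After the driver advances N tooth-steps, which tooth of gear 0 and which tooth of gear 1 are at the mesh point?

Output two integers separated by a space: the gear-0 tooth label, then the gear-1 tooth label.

Gear 0 (driver, T0=10): tooth at mesh = N mod T0
  57 = 5 * 10 + 7, so 57 mod 10 = 7
  gear 0 tooth = 7
Gear 1 (driven, T1=24): tooth at mesh = (-N) mod T1
  57 = 2 * 24 + 9, so 57 mod 24 = 9
  (-57) mod 24 = (-9) mod 24 = 24 - 9 = 15
Mesh after 57 steps: gear-0 tooth 7 meets gear-1 tooth 15

Answer: 7 15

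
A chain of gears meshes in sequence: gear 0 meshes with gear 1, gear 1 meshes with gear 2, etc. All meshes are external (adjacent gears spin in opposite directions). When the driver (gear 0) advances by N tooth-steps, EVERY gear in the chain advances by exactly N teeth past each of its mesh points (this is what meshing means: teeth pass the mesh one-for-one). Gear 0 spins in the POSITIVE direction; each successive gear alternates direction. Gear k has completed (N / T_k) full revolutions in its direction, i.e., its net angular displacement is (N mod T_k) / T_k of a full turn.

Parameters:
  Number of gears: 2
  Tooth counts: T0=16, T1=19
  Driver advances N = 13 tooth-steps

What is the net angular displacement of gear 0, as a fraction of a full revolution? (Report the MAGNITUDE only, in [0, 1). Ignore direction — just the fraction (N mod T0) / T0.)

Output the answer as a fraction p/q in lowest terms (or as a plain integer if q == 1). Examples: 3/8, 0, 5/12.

Answer: 13/16

Derivation:
Chain of 2 gears, tooth counts: [16, 19]
  gear 0: T0=16, direction=positive, advance = 13 mod 16 = 13 teeth = 13/16 turn
  gear 1: T1=19, direction=negative, advance = 13 mod 19 = 13 teeth = 13/19 turn
Gear 0: 13 mod 16 = 13
Fraction = 13 / 16 = 13/16 (gcd(13,16)=1) = 13/16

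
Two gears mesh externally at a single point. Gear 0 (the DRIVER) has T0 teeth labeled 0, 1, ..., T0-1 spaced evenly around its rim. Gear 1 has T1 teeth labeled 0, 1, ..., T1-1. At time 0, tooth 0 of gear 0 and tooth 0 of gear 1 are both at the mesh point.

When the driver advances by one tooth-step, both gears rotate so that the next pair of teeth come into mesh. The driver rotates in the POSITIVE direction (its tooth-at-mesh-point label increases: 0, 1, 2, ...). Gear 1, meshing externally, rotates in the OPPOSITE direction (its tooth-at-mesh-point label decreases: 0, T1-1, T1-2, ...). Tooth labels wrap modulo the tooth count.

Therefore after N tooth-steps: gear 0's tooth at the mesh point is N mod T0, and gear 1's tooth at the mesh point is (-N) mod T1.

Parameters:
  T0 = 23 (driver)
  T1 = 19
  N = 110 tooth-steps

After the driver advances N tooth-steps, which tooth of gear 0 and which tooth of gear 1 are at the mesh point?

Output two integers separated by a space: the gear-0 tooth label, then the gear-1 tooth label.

Gear 0 (driver, T0=23): tooth at mesh = N mod T0
  110 = 4 * 23 + 18, so 110 mod 23 = 18
  gear 0 tooth = 18
Gear 1 (driven, T1=19): tooth at mesh = (-N) mod T1
  110 = 5 * 19 + 15, so 110 mod 19 = 15
  (-110) mod 19 = (-15) mod 19 = 19 - 15 = 4
Mesh after 110 steps: gear-0 tooth 18 meets gear-1 tooth 4

Answer: 18 4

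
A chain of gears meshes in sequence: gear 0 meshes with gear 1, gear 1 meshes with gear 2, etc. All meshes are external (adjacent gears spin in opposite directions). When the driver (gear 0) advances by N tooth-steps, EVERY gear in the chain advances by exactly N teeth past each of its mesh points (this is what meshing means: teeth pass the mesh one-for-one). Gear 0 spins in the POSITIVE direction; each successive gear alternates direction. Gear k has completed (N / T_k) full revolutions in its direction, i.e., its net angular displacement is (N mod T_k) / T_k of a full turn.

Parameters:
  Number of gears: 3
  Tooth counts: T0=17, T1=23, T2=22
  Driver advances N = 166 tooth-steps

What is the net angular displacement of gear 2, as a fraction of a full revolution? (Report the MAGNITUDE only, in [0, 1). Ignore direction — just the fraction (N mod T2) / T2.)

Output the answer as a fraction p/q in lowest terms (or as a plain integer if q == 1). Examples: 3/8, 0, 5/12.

Chain of 3 gears, tooth counts: [17, 23, 22]
  gear 0: T0=17, direction=positive, advance = 166 mod 17 = 13 teeth = 13/17 turn
  gear 1: T1=23, direction=negative, advance = 166 mod 23 = 5 teeth = 5/23 turn
  gear 2: T2=22, direction=positive, advance = 166 mod 22 = 12 teeth = 12/22 turn
Gear 2: 166 mod 22 = 12
Fraction = 12 / 22 = 6/11 (gcd(12,22)=2) = 6/11

Answer: 6/11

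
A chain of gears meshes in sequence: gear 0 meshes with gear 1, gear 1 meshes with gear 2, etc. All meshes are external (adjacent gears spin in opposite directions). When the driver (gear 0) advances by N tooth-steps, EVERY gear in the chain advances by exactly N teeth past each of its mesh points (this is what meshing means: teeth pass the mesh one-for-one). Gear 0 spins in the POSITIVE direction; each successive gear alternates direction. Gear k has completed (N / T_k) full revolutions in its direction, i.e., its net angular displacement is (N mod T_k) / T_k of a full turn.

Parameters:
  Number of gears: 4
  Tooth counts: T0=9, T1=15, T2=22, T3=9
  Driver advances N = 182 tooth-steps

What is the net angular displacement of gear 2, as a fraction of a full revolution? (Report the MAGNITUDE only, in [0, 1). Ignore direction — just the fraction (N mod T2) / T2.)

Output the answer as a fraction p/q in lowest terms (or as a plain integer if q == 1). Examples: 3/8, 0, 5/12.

Answer: 3/11

Derivation:
Chain of 4 gears, tooth counts: [9, 15, 22, 9]
  gear 0: T0=9, direction=positive, advance = 182 mod 9 = 2 teeth = 2/9 turn
  gear 1: T1=15, direction=negative, advance = 182 mod 15 = 2 teeth = 2/15 turn
  gear 2: T2=22, direction=positive, advance = 182 mod 22 = 6 teeth = 6/22 turn
  gear 3: T3=9, direction=negative, advance = 182 mod 9 = 2 teeth = 2/9 turn
Gear 2: 182 mod 22 = 6
Fraction = 6 / 22 = 3/11 (gcd(6,22)=2) = 3/11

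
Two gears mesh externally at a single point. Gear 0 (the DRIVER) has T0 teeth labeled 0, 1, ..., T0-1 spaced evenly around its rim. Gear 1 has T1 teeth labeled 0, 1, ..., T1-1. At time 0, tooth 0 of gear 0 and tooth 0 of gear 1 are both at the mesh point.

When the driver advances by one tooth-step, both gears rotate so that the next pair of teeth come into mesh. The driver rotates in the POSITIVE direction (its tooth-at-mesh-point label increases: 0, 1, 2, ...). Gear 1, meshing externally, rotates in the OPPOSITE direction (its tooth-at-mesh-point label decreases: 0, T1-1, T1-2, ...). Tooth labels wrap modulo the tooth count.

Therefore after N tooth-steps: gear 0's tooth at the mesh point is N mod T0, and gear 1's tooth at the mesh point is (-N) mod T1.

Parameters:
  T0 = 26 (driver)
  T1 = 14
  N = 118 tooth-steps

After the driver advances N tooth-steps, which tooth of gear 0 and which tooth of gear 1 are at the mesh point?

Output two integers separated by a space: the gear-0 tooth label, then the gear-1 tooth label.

Answer: 14 8

Derivation:
Gear 0 (driver, T0=26): tooth at mesh = N mod T0
  118 = 4 * 26 + 14, so 118 mod 26 = 14
  gear 0 tooth = 14
Gear 1 (driven, T1=14): tooth at mesh = (-N) mod T1
  118 = 8 * 14 + 6, so 118 mod 14 = 6
  (-118) mod 14 = (-6) mod 14 = 14 - 6 = 8
Mesh after 118 steps: gear-0 tooth 14 meets gear-1 tooth 8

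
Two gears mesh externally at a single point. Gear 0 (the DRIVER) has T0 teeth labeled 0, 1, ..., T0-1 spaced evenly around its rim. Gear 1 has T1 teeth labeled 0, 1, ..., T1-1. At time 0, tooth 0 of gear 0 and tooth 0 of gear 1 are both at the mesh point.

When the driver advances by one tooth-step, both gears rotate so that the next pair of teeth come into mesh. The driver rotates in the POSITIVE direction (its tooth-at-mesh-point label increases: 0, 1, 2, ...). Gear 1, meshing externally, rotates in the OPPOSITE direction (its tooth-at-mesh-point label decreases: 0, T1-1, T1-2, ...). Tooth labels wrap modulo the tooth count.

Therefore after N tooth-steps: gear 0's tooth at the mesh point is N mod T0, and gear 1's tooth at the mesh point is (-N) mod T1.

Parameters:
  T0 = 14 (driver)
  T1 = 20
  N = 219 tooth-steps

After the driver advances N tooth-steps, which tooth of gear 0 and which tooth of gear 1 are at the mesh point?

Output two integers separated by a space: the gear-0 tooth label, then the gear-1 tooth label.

Gear 0 (driver, T0=14): tooth at mesh = N mod T0
  219 = 15 * 14 + 9, so 219 mod 14 = 9
  gear 0 tooth = 9
Gear 1 (driven, T1=20): tooth at mesh = (-N) mod T1
  219 = 10 * 20 + 19, so 219 mod 20 = 19
  (-219) mod 20 = (-19) mod 20 = 20 - 19 = 1
Mesh after 219 steps: gear-0 tooth 9 meets gear-1 tooth 1

Answer: 9 1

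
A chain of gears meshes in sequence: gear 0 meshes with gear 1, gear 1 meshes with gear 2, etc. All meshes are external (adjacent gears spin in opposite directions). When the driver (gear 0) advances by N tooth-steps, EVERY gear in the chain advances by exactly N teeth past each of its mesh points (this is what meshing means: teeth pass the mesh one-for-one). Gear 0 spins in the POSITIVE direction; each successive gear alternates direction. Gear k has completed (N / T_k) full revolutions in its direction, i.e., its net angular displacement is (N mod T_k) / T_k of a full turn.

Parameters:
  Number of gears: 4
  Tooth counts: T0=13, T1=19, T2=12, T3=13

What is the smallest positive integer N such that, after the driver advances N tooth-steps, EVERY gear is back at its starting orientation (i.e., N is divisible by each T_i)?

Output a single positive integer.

Gear k returns to start when N is a multiple of T_k.
All gears at start simultaneously when N is a common multiple of [13, 19, 12, 13]; the smallest such N is lcm(13, 19, 12, 13).
Start: lcm = T0 = 13
Fold in T1=19: gcd(13, 19) = 1; lcm(13, 19) = 13 * 19 / 1 = 247 / 1 = 247
Fold in T2=12: gcd(247, 12) = 1; lcm(247, 12) = 247 * 12 / 1 = 2964 / 1 = 2964
Fold in T3=13: gcd(2964, 13) = 13; lcm(2964, 13) = 2964 * 13 / 13 = 38532 / 13 = 2964
Full cycle length = 2964

Answer: 2964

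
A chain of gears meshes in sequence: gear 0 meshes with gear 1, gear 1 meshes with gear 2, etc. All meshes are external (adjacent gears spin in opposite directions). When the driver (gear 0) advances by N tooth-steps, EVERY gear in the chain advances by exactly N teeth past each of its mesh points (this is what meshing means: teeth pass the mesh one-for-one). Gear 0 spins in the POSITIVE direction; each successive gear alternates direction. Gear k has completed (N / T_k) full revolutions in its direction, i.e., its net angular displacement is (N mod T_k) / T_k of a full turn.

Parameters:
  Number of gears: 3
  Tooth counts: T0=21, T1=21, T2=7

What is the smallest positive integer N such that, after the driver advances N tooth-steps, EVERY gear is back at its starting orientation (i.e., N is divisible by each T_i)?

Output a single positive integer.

Gear k returns to start when N is a multiple of T_k.
All gears at start simultaneously when N is a common multiple of [21, 21, 7]; the smallest such N is lcm(21, 21, 7).
Start: lcm = T0 = 21
Fold in T1=21: gcd(21, 21) = 21; lcm(21, 21) = 21 * 21 / 21 = 441 / 21 = 21
Fold in T2=7: gcd(21, 7) = 7; lcm(21, 7) = 21 * 7 / 7 = 147 / 7 = 21
Full cycle length = 21

Answer: 21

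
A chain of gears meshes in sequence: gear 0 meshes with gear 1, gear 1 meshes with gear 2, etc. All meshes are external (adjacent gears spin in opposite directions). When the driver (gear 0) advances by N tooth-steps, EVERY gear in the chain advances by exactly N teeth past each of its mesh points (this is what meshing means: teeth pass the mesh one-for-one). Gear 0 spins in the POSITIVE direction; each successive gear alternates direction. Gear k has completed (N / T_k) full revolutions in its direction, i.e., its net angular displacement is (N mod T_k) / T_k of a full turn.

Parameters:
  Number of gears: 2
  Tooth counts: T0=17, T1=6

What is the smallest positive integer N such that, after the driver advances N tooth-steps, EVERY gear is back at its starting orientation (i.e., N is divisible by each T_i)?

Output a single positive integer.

Answer: 102

Derivation:
Gear k returns to start when N is a multiple of T_k.
All gears at start simultaneously when N is a common multiple of [17, 6]; the smallest such N is lcm(17, 6).
Start: lcm = T0 = 17
Fold in T1=6: gcd(17, 6) = 1; lcm(17, 6) = 17 * 6 / 1 = 102 / 1 = 102
Full cycle length = 102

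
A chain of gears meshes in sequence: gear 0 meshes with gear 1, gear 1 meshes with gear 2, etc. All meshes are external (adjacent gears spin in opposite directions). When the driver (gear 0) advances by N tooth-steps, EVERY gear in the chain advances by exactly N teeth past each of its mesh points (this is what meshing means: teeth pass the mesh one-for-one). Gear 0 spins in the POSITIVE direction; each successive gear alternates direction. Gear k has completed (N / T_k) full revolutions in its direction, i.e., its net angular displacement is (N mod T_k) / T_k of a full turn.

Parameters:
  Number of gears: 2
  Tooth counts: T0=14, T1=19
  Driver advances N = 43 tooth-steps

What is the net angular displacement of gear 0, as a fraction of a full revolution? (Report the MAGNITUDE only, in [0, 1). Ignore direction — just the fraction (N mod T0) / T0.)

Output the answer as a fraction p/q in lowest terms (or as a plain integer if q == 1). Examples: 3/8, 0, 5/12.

Chain of 2 gears, tooth counts: [14, 19]
  gear 0: T0=14, direction=positive, advance = 43 mod 14 = 1 teeth = 1/14 turn
  gear 1: T1=19, direction=negative, advance = 43 mod 19 = 5 teeth = 5/19 turn
Gear 0: 43 mod 14 = 1
Fraction = 1 / 14 = 1/14 (gcd(1,14)=1) = 1/14

Answer: 1/14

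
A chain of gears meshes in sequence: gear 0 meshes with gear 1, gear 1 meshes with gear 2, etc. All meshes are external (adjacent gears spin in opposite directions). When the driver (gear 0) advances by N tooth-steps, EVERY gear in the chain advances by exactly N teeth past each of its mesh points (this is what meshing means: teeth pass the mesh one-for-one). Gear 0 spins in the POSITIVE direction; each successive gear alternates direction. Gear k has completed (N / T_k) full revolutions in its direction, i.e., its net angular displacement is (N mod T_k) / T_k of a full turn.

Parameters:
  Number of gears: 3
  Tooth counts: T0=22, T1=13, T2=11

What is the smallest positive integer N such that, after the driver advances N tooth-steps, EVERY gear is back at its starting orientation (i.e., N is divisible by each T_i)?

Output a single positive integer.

Gear k returns to start when N is a multiple of T_k.
All gears at start simultaneously when N is a common multiple of [22, 13, 11]; the smallest such N is lcm(22, 13, 11).
Start: lcm = T0 = 22
Fold in T1=13: gcd(22, 13) = 1; lcm(22, 13) = 22 * 13 / 1 = 286 / 1 = 286
Fold in T2=11: gcd(286, 11) = 11; lcm(286, 11) = 286 * 11 / 11 = 3146 / 11 = 286
Full cycle length = 286

Answer: 286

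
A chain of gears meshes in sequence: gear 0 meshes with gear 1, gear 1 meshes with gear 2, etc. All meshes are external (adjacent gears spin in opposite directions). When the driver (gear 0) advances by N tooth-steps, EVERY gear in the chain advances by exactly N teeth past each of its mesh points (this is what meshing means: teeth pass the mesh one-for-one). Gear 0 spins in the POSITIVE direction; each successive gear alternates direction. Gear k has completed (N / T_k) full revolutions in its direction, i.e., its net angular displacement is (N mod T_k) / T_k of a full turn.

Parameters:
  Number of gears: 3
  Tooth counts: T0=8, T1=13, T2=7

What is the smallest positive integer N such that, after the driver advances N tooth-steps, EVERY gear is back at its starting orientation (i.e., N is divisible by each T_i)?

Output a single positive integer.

Answer: 728

Derivation:
Gear k returns to start when N is a multiple of T_k.
All gears at start simultaneously when N is a common multiple of [8, 13, 7]; the smallest such N is lcm(8, 13, 7).
Start: lcm = T0 = 8
Fold in T1=13: gcd(8, 13) = 1; lcm(8, 13) = 8 * 13 / 1 = 104 / 1 = 104
Fold in T2=7: gcd(104, 7) = 1; lcm(104, 7) = 104 * 7 / 1 = 728 / 1 = 728
Full cycle length = 728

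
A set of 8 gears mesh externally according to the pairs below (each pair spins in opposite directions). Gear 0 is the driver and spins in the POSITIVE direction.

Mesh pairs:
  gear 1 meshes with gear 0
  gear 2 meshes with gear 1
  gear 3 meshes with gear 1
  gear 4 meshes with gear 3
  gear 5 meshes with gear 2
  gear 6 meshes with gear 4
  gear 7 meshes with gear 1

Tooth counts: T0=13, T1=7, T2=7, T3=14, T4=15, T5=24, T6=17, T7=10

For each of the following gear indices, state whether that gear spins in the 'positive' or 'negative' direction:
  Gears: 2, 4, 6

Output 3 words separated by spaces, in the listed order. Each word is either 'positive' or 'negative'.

Gear 0 (driver): positive (depth 0)
  gear 1: meshes with gear 0 -> depth 1 -> negative (opposite of gear 0)
  gear 2: meshes with gear 1 -> depth 2 -> positive (opposite of gear 1)
  gear 3: meshes with gear 1 -> depth 2 -> positive (opposite of gear 1)
  gear 4: meshes with gear 3 -> depth 3 -> negative (opposite of gear 3)
  gear 5: meshes with gear 2 -> depth 3 -> negative (opposite of gear 2)
  gear 6: meshes with gear 4 -> depth 4 -> positive (opposite of gear 4)
  gear 7: meshes with gear 1 -> depth 2 -> positive (opposite of gear 1)
Queried indices 2, 4, 6 -> positive, negative, positive

Answer: positive negative positive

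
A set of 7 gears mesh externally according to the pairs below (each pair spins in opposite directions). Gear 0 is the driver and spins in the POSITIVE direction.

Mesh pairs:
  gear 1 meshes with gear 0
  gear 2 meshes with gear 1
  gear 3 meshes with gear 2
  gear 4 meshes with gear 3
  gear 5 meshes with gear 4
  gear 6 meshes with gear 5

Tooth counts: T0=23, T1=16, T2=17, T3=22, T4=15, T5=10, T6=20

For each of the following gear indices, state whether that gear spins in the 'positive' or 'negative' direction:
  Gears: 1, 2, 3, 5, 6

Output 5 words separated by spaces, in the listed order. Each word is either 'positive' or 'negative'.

Answer: negative positive negative negative positive

Derivation:
Gear 0 (driver): positive (depth 0)
  gear 1: meshes with gear 0 -> depth 1 -> negative (opposite of gear 0)
  gear 2: meshes with gear 1 -> depth 2 -> positive (opposite of gear 1)
  gear 3: meshes with gear 2 -> depth 3 -> negative (opposite of gear 2)
  gear 4: meshes with gear 3 -> depth 4 -> positive (opposite of gear 3)
  gear 5: meshes with gear 4 -> depth 5 -> negative (opposite of gear 4)
  gear 6: meshes with gear 5 -> depth 6 -> positive (opposite of gear 5)
Queried indices 1, 2, 3, 5, 6 -> negative, positive, negative, negative, positive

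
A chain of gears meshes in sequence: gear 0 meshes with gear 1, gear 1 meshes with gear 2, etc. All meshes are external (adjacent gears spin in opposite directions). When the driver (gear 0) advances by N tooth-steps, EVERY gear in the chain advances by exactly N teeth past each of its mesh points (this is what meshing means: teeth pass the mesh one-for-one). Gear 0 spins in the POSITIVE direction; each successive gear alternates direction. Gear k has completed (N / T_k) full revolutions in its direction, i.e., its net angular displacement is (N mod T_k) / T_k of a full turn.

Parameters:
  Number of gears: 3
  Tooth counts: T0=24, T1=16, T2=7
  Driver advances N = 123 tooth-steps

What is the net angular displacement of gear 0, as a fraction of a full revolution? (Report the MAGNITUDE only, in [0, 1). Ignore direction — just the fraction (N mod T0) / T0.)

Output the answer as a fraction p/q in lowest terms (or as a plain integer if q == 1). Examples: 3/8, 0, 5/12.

Chain of 3 gears, tooth counts: [24, 16, 7]
  gear 0: T0=24, direction=positive, advance = 123 mod 24 = 3 teeth = 3/24 turn
  gear 1: T1=16, direction=negative, advance = 123 mod 16 = 11 teeth = 11/16 turn
  gear 2: T2=7, direction=positive, advance = 123 mod 7 = 4 teeth = 4/7 turn
Gear 0: 123 mod 24 = 3
Fraction = 3 / 24 = 1/8 (gcd(3,24)=3) = 1/8

Answer: 1/8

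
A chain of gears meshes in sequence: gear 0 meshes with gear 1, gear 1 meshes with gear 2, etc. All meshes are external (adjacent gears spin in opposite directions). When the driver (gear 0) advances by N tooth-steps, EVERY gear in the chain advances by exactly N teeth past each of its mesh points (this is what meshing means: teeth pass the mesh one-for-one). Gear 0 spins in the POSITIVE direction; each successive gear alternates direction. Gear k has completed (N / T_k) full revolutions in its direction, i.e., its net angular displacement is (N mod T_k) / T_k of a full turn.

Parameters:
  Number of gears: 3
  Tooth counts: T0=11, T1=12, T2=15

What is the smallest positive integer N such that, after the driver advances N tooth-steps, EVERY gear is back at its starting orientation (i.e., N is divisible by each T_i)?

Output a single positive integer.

Answer: 660

Derivation:
Gear k returns to start when N is a multiple of T_k.
All gears at start simultaneously when N is a common multiple of [11, 12, 15]; the smallest such N is lcm(11, 12, 15).
Start: lcm = T0 = 11
Fold in T1=12: gcd(11, 12) = 1; lcm(11, 12) = 11 * 12 / 1 = 132 / 1 = 132
Fold in T2=15: gcd(132, 15) = 3; lcm(132, 15) = 132 * 15 / 3 = 1980 / 3 = 660
Full cycle length = 660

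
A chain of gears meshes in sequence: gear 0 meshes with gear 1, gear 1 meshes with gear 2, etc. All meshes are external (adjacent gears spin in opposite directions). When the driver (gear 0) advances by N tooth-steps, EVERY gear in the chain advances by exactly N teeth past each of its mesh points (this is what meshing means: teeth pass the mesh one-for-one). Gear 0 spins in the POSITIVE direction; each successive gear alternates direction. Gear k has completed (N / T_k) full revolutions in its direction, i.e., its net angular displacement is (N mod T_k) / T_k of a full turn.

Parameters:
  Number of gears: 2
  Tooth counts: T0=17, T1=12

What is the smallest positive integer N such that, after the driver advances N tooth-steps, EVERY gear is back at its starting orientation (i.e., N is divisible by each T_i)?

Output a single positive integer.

Gear k returns to start when N is a multiple of T_k.
All gears at start simultaneously when N is a common multiple of [17, 12]; the smallest such N is lcm(17, 12).
Start: lcm = T0 = 17
Fold in T1=12: gcd(17, 12) = 1; lcm(17, 12) = 17 * 12 / 1 = 204 / 1 = 204
Full cycle length = 204

Answer: 204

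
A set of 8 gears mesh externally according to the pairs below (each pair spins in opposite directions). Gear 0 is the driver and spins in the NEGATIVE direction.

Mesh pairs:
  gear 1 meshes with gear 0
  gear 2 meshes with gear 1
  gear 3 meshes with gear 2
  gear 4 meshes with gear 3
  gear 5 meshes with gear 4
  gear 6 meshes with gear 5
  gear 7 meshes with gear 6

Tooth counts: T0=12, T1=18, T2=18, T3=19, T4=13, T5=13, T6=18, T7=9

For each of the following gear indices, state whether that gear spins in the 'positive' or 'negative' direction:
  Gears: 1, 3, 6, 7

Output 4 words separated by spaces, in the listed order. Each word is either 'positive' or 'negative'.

Answer: positive positive negative positive

Derivation:
Gear 0 (driver): negative (depth 0)
  gear 1: meshes with gear 0 -> depth 1 -> positive (opposite of gear 0)
  gear 2: meshes with gear 1 -> depth 2 -> negative (opposite of gear 1)
  gear 3: meshes with gear 2 -> depth 3 -> positive (opposite of gear 2)
  gear 4: meshes with gear 3 -> depth 4 -> negative (opposite of gear 3)
  gear 5: meshes with gear 4 -> depth 5 -> positive (opposite of gear 4)
  gear 6: meshes with gear 5 -> depth 6 -> negative (opposite of gear 5)
  gear 7: meshes with gear 6 -> depth 7 -> positive (opposite of gear 6)
Queried indices 1, 3, 6, 7 -> positive, positive, negative, positive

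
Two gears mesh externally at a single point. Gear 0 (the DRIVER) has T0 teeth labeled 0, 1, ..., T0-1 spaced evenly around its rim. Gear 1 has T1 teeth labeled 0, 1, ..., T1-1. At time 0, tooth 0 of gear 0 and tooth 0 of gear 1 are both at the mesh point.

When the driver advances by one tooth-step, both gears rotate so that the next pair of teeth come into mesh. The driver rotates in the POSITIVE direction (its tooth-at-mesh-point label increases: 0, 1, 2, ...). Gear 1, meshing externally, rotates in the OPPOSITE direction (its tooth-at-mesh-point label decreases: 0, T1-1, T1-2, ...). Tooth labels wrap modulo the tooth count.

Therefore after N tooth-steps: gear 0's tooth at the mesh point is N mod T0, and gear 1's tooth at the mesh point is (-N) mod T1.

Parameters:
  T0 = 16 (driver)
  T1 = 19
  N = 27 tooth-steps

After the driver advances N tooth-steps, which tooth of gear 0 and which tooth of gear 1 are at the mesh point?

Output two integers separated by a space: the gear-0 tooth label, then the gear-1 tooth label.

Answer: 11 11

Derivation:
Gear 0 (driver, T0=16): tooth at mesh = N mod T0
  27 = 1 * 16 + 11, so 27 mod 16 = 11
  gear 0 tooth = 11
Gear 1 (driven, T1=19): tooth at mesh = (-N) mod T1
  27 = 1 * 19 + 8, so 27 mod 19 = 8
  (-27) mod 19 = (-8) mod 19 = 19 - 8 = 11
Mesh after 27 steps: gear-0 tooth 11 meets gear-1 tooth 11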